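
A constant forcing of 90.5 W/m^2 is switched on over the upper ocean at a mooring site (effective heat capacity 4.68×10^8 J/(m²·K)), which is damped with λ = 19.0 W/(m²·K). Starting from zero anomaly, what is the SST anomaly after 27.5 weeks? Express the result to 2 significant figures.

2.3 K

Areal heat capacity C = 4.68×10^8 J/(m²·K) (given).
τ = C / λ = 4.68×10^8 / 19.0 = 2.46×10^7 s.
Equilibrium anomaly ΔT_eq = F / λ = 90.5 / 19.0 = 4.76 K.
t = 27.5 weeks = 1.66×10^7 s, so t/τ = 0.675.
ΔT(t) = ΔT_eq (1 − e^(−t/τ)) = 4.76 × (1 − e^−0.675) = 2.34 K.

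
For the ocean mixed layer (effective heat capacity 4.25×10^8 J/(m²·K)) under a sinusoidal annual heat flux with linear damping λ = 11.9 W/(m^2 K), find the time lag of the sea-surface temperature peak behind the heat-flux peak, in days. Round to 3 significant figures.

83.1 days

Areal heat capacity C = 4.25×10^8 J/(m²·K) (given).
ω = 2π / 3.15×10^7 s = 1.99×10^-7 s⁻¹.
Phase lag φ = arctan(Cω/λ) = arctan(84.7/11.9) = 1.43 rad.
Time lag = φ / ω = 1.43 / 1.99×10^-7 = 7.18×10^6 s = 83.1 days.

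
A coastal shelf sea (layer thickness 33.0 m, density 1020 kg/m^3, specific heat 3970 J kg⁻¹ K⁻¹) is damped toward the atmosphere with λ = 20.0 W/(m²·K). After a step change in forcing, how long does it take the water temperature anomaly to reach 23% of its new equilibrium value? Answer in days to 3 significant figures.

20.2 days

Areal heat capacity C = ρ c_p D = 1020 × 3970 × 33.0 = 1.34×10^8 J m⁻² K⁻¹.
τ = C / λ = 1.34×10^8 / 20.0 = 6.68×10^6 s.
Fraction reached: 1 − e^(−t/τ) = 0.23 ⇒ t = −τ ln(1 − 0.23) = τ × 0.261.
t = 1.75×10^6 s = 20.2 days.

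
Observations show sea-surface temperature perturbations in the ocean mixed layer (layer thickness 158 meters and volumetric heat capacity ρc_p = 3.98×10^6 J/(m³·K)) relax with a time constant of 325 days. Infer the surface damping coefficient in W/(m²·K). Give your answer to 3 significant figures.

Areal heat capacity C = ρc_p × D = 3.98×10^6 × 158 = 6.29×10^8 J m⁻² K⁻¹.
τ = 325 days = 2.81×10^7 s.
λ = C / τ = 6.29×10^8 / 2.81×10^7 = 22.4 W/(m²·K).

22.4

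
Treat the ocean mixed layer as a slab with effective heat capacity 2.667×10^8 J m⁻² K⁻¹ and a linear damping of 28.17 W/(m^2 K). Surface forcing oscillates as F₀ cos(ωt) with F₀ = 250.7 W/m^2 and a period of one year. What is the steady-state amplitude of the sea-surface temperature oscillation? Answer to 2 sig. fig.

Areal heat capacity C = 2.667×10^8 J m⁻² K⁻¹ (given).
Angular frequency ω = 2π / T = 2π / 3.15×10^7 s = 1.99×10^-7 s⁻¹.
√((Cω)² + λ²) = √((53.1)² + 28.17²) = 60.1 W/(m²·K).
Amplitude A = F₀ / √((Cω)²+λ²) = 250.7 / 60.1 = 4.17 K.

4.2 K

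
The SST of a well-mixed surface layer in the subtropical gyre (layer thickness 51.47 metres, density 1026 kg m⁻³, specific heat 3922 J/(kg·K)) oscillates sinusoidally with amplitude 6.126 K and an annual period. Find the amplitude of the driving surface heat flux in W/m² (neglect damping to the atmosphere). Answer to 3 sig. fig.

253

Areal heat capacity C = ρ c_p D = 1026 × 3922 × 51.47 = 2.07×10^8 J/(m^2 K).
ω = 2π / 3.15×10^7 s = 1.99×10^-7 s⁻¹.
Cω = 2.07×10^8 × 1.99×10^-7 = 41.3 W/(m²·K).
F₀ = A × Cω = 6.126 × 41.3 = 253 W/m².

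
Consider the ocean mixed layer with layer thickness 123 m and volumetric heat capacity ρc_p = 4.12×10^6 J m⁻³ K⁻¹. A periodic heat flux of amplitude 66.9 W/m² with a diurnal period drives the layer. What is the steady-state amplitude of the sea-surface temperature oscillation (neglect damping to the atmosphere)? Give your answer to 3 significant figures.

0.00182 K

Areal heat capacity C = ρc_p × D = 4.12×10^6 × 123 = 5.07×10^8 J m⁻² K⁻¹.
Angular frequency ω = 2π / T = 2π / 86400 s = 7.27×10^-5 s⁻¹.
Cω = 5.07×10^8 × 7.27×10^-5 = 36900 W/(m²·K).
Amplitude A = F₀ / (Cω) = 66.9 / 36900 = 0.00182 K.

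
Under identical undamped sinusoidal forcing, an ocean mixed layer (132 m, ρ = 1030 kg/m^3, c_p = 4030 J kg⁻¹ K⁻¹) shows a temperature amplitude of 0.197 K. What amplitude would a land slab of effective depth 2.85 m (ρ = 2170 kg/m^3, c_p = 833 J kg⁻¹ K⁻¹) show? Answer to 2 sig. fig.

C_ocean = 5.48×10^8 J/(m²·K); C_land = 5.15×10^6 J/(m²·K).
A ∝ 1/C ⇒ A_land = A_ocean × C_ocean/C_land = 0.197 × 106 = 21.0 K.

21 K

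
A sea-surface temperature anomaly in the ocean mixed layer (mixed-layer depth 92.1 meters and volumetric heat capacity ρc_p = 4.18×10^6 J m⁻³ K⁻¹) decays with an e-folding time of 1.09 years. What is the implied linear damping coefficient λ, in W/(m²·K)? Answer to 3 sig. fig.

11.2

Areal heat capacity C = ρc_p × D = 4.18×10^6 × 92.1 = 3.85×10^8 J/(m²·K).
τ = 1.09 years = 3.44×10^7 s.
λ = C / τ = 3.85×10^8 / 3.44×10^7 = 11.2 W/(m²·K).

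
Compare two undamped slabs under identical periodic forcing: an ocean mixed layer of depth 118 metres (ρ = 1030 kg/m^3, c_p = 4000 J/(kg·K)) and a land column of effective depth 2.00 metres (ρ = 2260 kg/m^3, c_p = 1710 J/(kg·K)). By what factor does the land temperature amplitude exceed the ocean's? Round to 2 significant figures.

63

C_ocean = 1030 × 4000 × 118 = 4.86×10^8 J/(m²·K).
C_land = 2260 × 1710 × 2.00 = 7.73×10^6 J/(m²·K).
Undamped amplitude ∝ 1/C, so A_land/A_ocean = C_ocean/C_land = 62.9.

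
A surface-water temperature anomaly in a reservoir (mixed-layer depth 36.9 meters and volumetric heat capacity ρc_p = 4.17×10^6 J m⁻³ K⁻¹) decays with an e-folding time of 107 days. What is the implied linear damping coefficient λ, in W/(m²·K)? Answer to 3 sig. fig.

Areal heat capacity C = ρc_p × D = 4.17×10^6 × 36.9 = 1.54×10^8 J m⁻² K⁻¹.
τ = 107 days = 9.24×10^6 s.
λ = C / τ = 1.54×10^8 / 9.24×10^6 = 16.6 W/(m²·K).

16.6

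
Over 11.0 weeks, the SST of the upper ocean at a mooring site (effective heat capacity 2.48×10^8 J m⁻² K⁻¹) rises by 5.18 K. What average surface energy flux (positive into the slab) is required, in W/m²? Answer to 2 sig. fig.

190

Areal heat capacity C = 2.48×10^8 J m⁻² K⁻¹ (given).
Required heat per unit area: Q = C ΔT = 2.48×10^8 × 5.18 = 1.28×10^9 J/m².
Flux F = Q / Δt = 1.28×10^9 / 6.65×10^6 s = 193 W/m².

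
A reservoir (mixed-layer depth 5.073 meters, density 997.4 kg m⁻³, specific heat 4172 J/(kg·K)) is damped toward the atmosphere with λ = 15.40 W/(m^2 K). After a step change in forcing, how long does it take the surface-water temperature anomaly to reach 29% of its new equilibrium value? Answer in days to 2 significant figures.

Areal heat capacity C = ρ c_p D = 997.4 × 4172 × 5.073 = 2.11×10^7 J m⁻² K⁻¹.
τ = C / λ = 2.11×10^7 / 15.40 = 1.37×10^6 s.
Fraction reached: 1 − e^(−t/τ) = 0.29 ⇒ t = −τ ln(1 − 0.29) = τ × 0.342.
t = 4.69×10^5 s = 5.43 days.

5.4 days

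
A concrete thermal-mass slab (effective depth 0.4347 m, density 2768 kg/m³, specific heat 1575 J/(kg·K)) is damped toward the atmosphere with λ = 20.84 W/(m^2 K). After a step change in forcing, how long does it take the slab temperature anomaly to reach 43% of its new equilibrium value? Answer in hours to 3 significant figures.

14.2 hours

Areal heat capacity C = ρ c_p D = 2768 × 1575 × 0.4347 = 1.90×10^6 J m⁻² K⁻¹.
τ = C / λ = 1.90×10^6 / 20.84 = 90900 s.
Fraction reached: 1 − e^(−t/τ) = 0.43 ⇒ t = −τ ln(1 − 0.43) = τ × 0.562.
t = 51100 s = 14.2 hours.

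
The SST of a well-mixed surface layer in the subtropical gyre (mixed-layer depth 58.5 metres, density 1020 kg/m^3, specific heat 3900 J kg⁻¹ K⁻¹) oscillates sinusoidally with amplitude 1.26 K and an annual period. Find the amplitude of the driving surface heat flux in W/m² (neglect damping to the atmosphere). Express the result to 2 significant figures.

58

Areal heat capacity C = ρ c_p D = 1020 × 3900 × 58.5 = 2.33×10^8 J/(m²·K).
ω = 2π / 3.15×10^7 s = 1.99×10^-7 s⁻¹.
Cω = 2.33×10^8 × 1.99×10^-7 = 46.4 W/(m²·K).
F₀ = A × Cω = 1.26 × 46.4 = 58.4 W/m².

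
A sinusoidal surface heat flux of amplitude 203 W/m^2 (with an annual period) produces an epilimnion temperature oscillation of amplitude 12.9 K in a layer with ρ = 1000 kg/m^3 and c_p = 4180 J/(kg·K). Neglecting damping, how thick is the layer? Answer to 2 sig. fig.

19 m

ω = 2π / 3.15×10^7 s = 1.99×10^-7 s⁻¹.
Required C = F₀ / (A ω) = 203 / (12.9 × 1.99×10^-7) = 7.90×10^7 J/(m²·K).
D = C / (ρ c_p) = 7.90×10^7 / (1000 × 4180) = 18.9 m.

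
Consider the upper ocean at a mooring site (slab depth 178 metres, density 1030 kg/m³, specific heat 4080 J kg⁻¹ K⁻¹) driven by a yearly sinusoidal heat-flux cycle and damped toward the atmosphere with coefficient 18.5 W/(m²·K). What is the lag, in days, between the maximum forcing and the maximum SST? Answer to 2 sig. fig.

Areal heat capacity C = ρ c_p D = 1030 × 4080 × 178 = 7.48×10^8 J/(m²·K).
ω = 2π / 3.15×10^7 s = 1.99×10^-7 s⁻¹.
Phase lag φ = arctan(Cω/λ) = arctan(149/18.5) = 1.45 rad.
Time lag = φ / ω = 1.45 / 1.99×10^-7 = 7.26×10^6 s = 84.1 days.

84 days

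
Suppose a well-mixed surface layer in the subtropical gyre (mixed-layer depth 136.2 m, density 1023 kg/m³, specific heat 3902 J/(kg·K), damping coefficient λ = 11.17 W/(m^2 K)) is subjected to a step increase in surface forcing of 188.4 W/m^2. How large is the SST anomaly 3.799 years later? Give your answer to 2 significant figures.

15 K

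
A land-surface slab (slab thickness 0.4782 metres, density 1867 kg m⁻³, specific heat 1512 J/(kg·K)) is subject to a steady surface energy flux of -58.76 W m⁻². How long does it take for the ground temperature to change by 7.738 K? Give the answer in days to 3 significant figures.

Areal heat capacity C = ρ c_p D = 1867 × 1512 × 0.4782 = 1.35×10^6 J/(m²·K).
Time required: Δt = C ΔT / F = 1.35×10^6 × -7.738 / -58.76 = 1.78×10^5 s.
In days: 1.78×10^5 s / (86400 s/day) = 2.06 days.

2.06 days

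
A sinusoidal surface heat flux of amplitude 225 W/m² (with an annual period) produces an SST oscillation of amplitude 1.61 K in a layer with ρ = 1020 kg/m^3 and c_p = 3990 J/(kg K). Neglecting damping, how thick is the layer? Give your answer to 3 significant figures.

172 m

ω = 2π / 3.15×10^7 s = 1.99×10^-7 s⁻¹.
Required C = F₀ / (A ω) = 225 / (1.61 × 1.99×10^-7) = 7.01×10^8 J/(m²·K).
D = C / (ρ c_p) = 7.01×10^8 / (1020 × 3990) = 172 m.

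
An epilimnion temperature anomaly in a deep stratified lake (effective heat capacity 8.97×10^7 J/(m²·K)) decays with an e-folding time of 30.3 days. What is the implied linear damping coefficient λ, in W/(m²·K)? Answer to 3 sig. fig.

Areal heat capacity C = 8.97×10^7 J/(m²·K) (given).
τ = 30.3 days = 2.62×10^6 s.
λ = C / τ = 8.97×10^7 / 2.62×10^6 = 34.3 W/(m²·K).

34.3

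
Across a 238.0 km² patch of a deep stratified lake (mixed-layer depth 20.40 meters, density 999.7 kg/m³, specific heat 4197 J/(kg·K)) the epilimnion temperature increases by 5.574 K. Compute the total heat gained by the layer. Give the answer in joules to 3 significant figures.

Areal heat capacity C = ρ c_p D = 999.7 × 4197 × 20.40 = 8.56×10^7 J/(m²·K).
Heat per unit area: q = C ΔT = 8.56×10^7 × 5.574 = 4.77×10^8 J/m².
Total heat: Q = q × A = 4.77×10^8 × (238.0 × 10⁶ m²) = 1.14×10^17 J.

1.14×10^17 J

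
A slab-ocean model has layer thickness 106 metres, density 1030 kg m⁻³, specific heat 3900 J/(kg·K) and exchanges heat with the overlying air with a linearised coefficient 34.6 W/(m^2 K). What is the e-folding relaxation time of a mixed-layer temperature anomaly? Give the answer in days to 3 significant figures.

Areal heat capacity C = ρ c_p D = 1030 × 3900 × 106 = 4.26×10^8 J m⁻² K⁻¹.
Relaxation time τ = C / λ = 4.26×10^8 / 34.6 = 1.23×10^7 s.
In days: 1.23×10^7 s / (86400 s/day) = 142 days.

142 days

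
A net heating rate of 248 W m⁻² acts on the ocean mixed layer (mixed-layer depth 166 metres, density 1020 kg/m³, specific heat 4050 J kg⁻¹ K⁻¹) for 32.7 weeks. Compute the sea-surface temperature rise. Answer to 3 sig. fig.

Areal heat capacity C = ρ c_p D = 1020 × 4050 × 166 = 6.86×10^8 J/(m^2 K).
Net heat input Q = F Δt = 248 × (32.7 weeks × 6.048×10^5 s/week) = 4.90×10^9 J/m².
ΔT = Q / C = 4.90×10^9 / 6.86×10^8 = 7.15 K.

7.15 K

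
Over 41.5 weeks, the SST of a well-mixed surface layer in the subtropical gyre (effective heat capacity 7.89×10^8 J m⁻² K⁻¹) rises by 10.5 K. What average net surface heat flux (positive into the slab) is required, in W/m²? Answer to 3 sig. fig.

Areal heat capacity C = 7.89×10^8 J m⁻² K⁻¹ (given).
Required heat per unit area: Q = C ΔT = 7.89×10^8 × 10.5 = 8.28×10^9 J/m².
Flux F = Q / Δt = 8.28×10^9 / 2.51×10^7 s = 330 W/m².

330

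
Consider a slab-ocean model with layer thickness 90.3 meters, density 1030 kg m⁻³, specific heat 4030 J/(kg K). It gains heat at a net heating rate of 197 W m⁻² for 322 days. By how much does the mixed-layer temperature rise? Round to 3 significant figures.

14.6 K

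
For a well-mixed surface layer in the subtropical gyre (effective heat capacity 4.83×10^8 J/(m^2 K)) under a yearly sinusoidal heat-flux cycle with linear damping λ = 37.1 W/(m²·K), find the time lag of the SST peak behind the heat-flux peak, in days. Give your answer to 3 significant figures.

69.9 days

Areal heat capacity C = 4.83×10^8 J/(m^2 K) (given).
ω = 2π / 3.15×10^7 s = 1.99×10^-7 s⁻¹.
Phase lag φ = arctan(Cω/λ) = arctan(96.2/37.1) = 1.20 rad.
Time lag = φ / ω = 1.20 / 1.99×10^-7 = 6.04×10^6 s = 69.9 days.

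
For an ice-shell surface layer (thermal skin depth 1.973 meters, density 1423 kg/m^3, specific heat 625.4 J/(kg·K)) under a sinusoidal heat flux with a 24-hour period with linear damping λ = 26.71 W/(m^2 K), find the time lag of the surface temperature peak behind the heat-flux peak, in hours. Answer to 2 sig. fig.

5.2 hours

Areal heat capacity C = ρ c_p D = 1423 × 625.4 × 1.973 = 1.76×10^6 J/(m^2 K).
ω = 2π / 86400 s = 7.27×10^-5 s⁻¹.
Phase lag φ = arctan(Cω/λ) = arctan(128/26.71) = 1.36 rad.
Time lag = φ / ω = 1.36 / 7.27×10^-5 = 18800 s = 5.21 hours.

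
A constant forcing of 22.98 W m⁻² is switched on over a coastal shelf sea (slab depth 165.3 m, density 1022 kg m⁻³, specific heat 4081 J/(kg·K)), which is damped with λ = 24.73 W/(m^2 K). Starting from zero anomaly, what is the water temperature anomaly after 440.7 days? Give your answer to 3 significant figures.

Areal heat capacity C = ρ c_p D = 1022 × 4081 × 165.3 = 6.89×10^8 J m⁻² K⁻¹.
τ = C / λ = 6.89×10^8 / 24.73 = 2.79×10^7 s.
Equilibrium anomaly ΔT_eq = F / λ = 22.98 / 24.73 = 0.929 K.
t = 440.7 days = 3.81×10^7 s, so t/τ = 1.37.
ΔT(t) = ΔT_eq (1 − e^(−t/τ)) = 0.929 × (1 − e^−1.37) = 0.692 K.

0.692 K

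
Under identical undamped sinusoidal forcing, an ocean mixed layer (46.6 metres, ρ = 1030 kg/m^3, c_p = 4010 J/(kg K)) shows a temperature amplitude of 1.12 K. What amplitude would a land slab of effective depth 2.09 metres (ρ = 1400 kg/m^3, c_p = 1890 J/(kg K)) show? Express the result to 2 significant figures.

C_ocean = 1.92×10^8 J/(m²·K); C_land = 5.53×10^6 J/(m²·K).
A ∝ 1/C ⇒ A_land = A_ocean × C_ocean/C_land = 1.12 × 34.8 = 39.0 K.

39 K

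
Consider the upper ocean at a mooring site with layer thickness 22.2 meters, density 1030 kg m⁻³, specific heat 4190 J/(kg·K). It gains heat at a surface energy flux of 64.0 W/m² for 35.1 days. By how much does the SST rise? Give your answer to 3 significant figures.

Areal heat capacity C = ρ c_p D = 1030 × 4190 × 22.2 = 9.58×10^7 J/(m^2 K).
Net heat input Q = F Δt = 64.0 × (35.1 days × 86400 s/day) = 1.94×10^8 J/m².
ΔT = Q / C = 1.94×10^8 / 9.58×10^7 = 2.03 K.

2.03 K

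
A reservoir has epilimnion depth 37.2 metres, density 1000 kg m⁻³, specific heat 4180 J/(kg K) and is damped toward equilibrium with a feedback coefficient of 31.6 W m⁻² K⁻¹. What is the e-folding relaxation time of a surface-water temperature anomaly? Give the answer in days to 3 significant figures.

Areal heat capacity C = ρ c_p D = 1000 × 4180 × 37.2 = 1.55×10^8 J/(m^2 K).
Relaxation time τ = C / λ = 1.55×10^8 / 31.6 = 4.92×10^6 s.
In days: 4.92×10^6 s / (86400 s/day) = 57.0 days.

57.0 days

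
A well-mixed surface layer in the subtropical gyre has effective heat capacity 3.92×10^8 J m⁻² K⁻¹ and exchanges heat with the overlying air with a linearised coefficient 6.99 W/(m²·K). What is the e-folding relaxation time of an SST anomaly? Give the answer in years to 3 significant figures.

1.78 years

Areal heat capacity C = 3.92×10^8 J m⁻² K⁻¹ (given).
Relaxation time τ = C / λ = 3.92×10^8 / 6.99 = 5.61×10^7 s.
In years: 5.61×10^7 s / (3.156×10^7 s/year) = 1.78 years.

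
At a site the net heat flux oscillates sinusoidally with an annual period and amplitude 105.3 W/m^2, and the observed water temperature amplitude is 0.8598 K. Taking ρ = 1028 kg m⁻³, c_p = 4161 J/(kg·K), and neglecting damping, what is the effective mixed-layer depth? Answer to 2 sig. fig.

ω = 2π / 3.15×10^7 s = 1.99×10^-7 s⁻¹.
Required C = F₀ / (A ω) = 105.3 / (0.8598 × 1.99×10^-7) = 6.15×10^8 J/(m²·K).
D = C / (ρ c_p) = 6.15×10^8 / (1028 × 4161) = 144 m.

140 m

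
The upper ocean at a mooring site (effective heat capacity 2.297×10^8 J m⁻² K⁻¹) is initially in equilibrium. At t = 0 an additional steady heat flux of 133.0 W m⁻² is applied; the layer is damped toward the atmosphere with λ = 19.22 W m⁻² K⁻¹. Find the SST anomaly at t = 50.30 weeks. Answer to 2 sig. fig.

6.4 K

Areal heat capacity C = 2.297×10^8 J m⁻² K⁻¹ (given).
τ = C / λ = 2.30×10^8 / 19.22 = 1.20×10^7 s.
Equilibrium anomaly ΔT_eq = F / λ = 133.0 / 19.22 = 6.92 K.
t = 50.30 weeks = 3.04×10^7 s, so t/τ = 2.55.
ΔT(t) = ΔT_eq (1 − e^(−t/τ)) = 6.92 × (1 − e^−2.55) = 6.38 K.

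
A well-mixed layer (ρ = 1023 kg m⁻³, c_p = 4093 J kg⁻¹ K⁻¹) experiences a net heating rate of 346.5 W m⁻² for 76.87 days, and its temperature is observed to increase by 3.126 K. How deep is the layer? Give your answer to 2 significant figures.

Heat input Q = F Δt = 346.5 × 6.64×10^6 s = 2.30×10^9 J/m².
Required areal heat capacity C = Q / ΔT = 7.36×10^8 J/(m²·K).
Depth D = C / (ρ c_p) = 7.36×10^8 / (1023 × 4093) = 176 m.

180 m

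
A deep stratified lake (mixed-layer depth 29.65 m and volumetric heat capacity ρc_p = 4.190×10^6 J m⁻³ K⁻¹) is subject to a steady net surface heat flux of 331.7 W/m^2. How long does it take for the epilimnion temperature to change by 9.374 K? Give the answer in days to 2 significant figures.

41 days

Areal heat capacity C = ρc_p × D = 4.190×10^6 × 29.65 = 1.24×10^8 J/(m²·K).
Time required: Δt = C ΔT / F = 1.24×10^8 × 9.374 / 331.7 = 3.51×10^6 s.
In days: 3.51×10^6 s / (86400 s/day) = 40.6 days.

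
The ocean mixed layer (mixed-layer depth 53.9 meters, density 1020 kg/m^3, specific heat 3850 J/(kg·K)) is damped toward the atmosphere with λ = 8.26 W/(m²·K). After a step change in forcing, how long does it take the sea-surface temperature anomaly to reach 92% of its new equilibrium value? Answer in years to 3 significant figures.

2.05 years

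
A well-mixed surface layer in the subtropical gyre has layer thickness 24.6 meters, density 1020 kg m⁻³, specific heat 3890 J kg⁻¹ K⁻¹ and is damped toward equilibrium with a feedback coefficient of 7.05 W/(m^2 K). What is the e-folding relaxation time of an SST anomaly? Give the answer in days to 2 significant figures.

Areal heat capacity C = ρ c_p D = 1020 × 3890 × 24.6 = 9.76×10^7 J m⁻² K⁻¹.
Relaxation time τ = C / λ = 9.76×10^7 / 7.05 = 1.38×10^7 s.
In days: 1.38×10^7 s / (86400 s/day) = 160 days.

160 days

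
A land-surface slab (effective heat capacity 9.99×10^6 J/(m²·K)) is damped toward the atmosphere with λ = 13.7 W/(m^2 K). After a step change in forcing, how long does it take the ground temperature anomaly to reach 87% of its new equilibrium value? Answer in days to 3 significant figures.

Areal heat capacity C = 9.99×10^6 J/(m²·K) (given).
τ = C / λ = 9.99×10^6 / 13.7 = 7.29×10^5 s.
Fraction reached: 1 − e^(−t/τ) = 0.87 ⇒ t = −τ ln(1 − 0.87) = τ × 2.04.
t = 1.49×10^6 s = 17.2 days.

17.2 days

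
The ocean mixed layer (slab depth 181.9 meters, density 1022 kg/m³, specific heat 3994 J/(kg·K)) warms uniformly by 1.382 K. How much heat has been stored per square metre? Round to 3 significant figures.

1.03×10^9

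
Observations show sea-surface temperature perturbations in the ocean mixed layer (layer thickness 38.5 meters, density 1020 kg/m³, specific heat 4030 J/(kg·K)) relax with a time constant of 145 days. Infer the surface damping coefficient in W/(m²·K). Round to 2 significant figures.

13

Areal heat capacity C = ρ c_p D = 1020 × 4030 × 38.5 = 1.58×10^8 J/(m²·K).
τ = 145 days = 1.25×10^7 s.
λ = C / τ = 1.58×10^8 / 1.25×10^7 = 12.6 W/(m²·K).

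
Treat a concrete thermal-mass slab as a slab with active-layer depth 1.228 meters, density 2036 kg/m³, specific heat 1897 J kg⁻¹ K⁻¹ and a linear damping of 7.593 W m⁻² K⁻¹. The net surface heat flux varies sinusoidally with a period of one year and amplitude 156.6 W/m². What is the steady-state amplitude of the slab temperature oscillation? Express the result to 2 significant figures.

20 K

Areal heat capacity C = ρ c_p D = 2036 × 1897 × 1.228 = 4.74×10^6 J/(m^2 K).
Angular frequency ω = 2π / T = 2π / 3.15×10^7 s = 1.99×10^-7 s⁻¹.
√((Cω)² + λ²) = √((0.945)² + 7.593²) = 7.65 W/(m²·K).
Amplitude A = F₀ / √((Cω)²+λ²) = 156.6 / 7.65 = 20.5 K.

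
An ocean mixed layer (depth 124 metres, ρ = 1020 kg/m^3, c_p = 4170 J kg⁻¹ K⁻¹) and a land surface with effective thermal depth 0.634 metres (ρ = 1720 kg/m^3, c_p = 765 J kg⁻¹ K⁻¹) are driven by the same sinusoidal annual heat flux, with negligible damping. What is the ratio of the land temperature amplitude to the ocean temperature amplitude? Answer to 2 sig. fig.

C_ocean = 1020 × 4170 × 124 = 5.27×10^8 J/(m²·K).
C_land = 1720 × 765 × 0.634 = 8.34×10^5 J/(m²·K).
Undamped amplitude ∝ 1/C, so A_land/A_ocean = C_ocean/C_land = 632.

630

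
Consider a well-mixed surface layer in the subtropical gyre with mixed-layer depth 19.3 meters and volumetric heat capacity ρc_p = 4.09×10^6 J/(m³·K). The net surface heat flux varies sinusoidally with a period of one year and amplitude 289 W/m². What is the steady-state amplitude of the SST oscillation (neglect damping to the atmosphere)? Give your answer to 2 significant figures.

18 K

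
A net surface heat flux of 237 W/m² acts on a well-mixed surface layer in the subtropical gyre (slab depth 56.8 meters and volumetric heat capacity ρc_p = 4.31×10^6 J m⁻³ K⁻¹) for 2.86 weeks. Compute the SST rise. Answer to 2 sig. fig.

1.7 K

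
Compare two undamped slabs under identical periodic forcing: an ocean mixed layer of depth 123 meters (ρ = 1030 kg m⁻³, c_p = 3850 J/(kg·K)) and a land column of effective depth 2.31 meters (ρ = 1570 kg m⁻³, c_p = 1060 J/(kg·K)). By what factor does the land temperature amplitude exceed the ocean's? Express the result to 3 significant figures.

127

C_ocean = 1030 × 3850 × 123 = 4.88×10^8 J/(m²·K).
C_land = 1570 × 1060 × 2.31 = 3.84×10^6 J/(m²·K).
Undamped amplitude ∝ 1/C, so A_land/A_ocean = C_ocean/C_land = 127.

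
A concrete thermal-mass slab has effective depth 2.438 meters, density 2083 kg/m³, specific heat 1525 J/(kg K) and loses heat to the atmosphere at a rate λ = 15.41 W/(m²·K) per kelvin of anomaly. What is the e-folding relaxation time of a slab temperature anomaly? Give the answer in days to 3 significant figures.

5.82 days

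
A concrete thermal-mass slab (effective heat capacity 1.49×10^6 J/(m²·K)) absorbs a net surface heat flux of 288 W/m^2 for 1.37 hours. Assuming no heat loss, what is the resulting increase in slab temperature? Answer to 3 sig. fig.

Areal heat capacity C = 1.49×10^6 J/(m²·K) (given).
Net heat input Q = F Δt = 288 × (1.37 hours × 3600 s/hour) = 1.42×10^6 J/m².
ΔT = Q / C = 1.42×10^6 / 1.49×10^6 = 0.953 K.

0.953 K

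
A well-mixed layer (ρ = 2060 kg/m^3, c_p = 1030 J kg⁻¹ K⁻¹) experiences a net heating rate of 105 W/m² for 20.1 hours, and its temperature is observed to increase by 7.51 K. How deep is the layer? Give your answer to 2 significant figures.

0.48 m

Heat input Q = F Δt = 105 × 72400 s = 7.60×10^6 J/m².
Required areal heat capacity C = Q / ΔT = 1.01×10^6 J/(m²·K).
Depth D = C / (ρ c_p) = 1.01×10^6 / (2060 × 1030) = 0.477 m.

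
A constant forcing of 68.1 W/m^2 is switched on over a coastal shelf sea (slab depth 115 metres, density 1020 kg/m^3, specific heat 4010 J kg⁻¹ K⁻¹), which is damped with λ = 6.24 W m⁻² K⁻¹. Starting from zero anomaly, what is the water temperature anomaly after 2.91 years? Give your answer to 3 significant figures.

7.69 K

Areal heat capacity C = ρ c_p D = 1020 × 4010 × 115 = 4.70×10^8 J m⁻² K⁻¹.
τ = C / λ = 4.70×10^8 / 6.24 = 7.54×10^7 s.
Equilibrium anomaly ΔT_eq = F / λ = 68.1 / 6.24 = 10.9 K.
t = 2.91 years = 9.18×10^7 s, so t/τ = 1.22.
ΔT(t) = ΔT_eq (1 − e^(−t/τ)) = 10.9 × (1 − e^−1.22) = 7.69 K.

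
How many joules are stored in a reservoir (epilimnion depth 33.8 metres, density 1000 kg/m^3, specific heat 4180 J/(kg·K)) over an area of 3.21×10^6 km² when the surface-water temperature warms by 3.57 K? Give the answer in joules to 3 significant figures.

1.62×10^21 J

Areal heat capacity C = ρ c_p D = 1000 × 4180 × 33.8 = 1.41×10^8 J/(m²·K).
Heat per unit area: q = C ΔT = 1.41×10^8 × 3.57 = 5.04×10^8 J/m².
Total heat: Q = q × A = 5.04×10^8 × (3.21×10^6 × 10⁶ m²) = 1.62×10^21 J.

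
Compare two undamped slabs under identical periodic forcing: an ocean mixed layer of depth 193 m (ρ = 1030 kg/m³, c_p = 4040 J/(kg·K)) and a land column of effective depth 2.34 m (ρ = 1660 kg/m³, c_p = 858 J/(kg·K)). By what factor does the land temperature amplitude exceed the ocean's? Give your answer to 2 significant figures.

C_ocean = 1030 × 4040 × 193 = 8.03×10^8 J/(m²·K).
C_land = 1660 × 858 × 2.34 = 3.33×10^6 J/(m²·K).
Undamped amplitude ∝ 1/C, so A_land/A_ocean = C_ocean/C_land = 241.

240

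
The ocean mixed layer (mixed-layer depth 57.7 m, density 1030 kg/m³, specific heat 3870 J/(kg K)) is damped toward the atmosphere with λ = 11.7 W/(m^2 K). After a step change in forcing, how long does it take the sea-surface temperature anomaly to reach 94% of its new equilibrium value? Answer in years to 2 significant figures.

Areal heat capacity C = ρ c_p D = 1030 × 3870 × 57.7 = 2.30×10^8 J/(m^2 K).
τ = C / λ = 2.30×10^8 / 11.7 = 1.97×10^7 s.
Fraction reached: 1 − e^(−t/τ) = 0.94 ⇒ t = −τ ln(1 − 0.94) = τ × 2.81.
t = 5.53×10^7 s = 1.75 years.

1.8 years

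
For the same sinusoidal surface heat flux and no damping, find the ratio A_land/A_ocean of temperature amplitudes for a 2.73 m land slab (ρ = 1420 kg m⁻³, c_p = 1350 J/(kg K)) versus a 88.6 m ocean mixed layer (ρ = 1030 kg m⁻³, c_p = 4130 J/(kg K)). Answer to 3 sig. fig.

C_ocean = 1030 × 4130 × 88.6 = 3.77×10^8 J/(m²·K).
C_land = 1420 × 1350 × 2.73 = 5.23×10^6 J/(m²·K).
Undamped amplitude ∝ 1/C, so A_land/A_ocean = C_ocean/C_land = 72.0.

72.0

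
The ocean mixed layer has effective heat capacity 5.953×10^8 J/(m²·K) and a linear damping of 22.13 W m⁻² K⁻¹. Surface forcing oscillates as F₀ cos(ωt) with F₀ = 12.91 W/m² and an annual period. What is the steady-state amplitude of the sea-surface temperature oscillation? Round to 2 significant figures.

Areal heat capacity C = 5.953×10^8 J/(m²·K) (given).
Angular frequency ω = 2π / T = 2π / 3.15×10^7 s = 1.99×10^-7 s⁻¹.
√((Cω)² + λ²) = √((119)² + 22.13²) = 121 W/(m²·K).
Amplitude A = F₀ / √((Cω)²+λ²) = 12.91 / 121 = 0.107 K.

0.11 K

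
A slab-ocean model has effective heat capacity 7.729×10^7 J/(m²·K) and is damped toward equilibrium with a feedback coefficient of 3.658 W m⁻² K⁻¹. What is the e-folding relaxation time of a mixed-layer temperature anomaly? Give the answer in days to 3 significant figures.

245 days

Areal heat capacity C = 7.729×10^7 J/(m²·K) (given).
Relaxation time τ = C / λ = 7.73×10^7 / 3.658 = 2.11×10^7 s.
In days: 2.11×10^7 s / (86400 s/day) = 245 days.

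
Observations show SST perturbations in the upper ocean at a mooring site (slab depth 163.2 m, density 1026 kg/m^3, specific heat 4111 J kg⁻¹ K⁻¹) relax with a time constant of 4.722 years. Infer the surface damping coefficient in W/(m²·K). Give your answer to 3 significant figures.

4.62

Areal heat capacity C = ρ c_p D = 1026 × 4111 × 163.2 = 6.88×10^8 J m⁻² K⁻¹.
τ = 4.722 years = 1.49×10^8 s.
λ = C / τ = 6.88×10^8 / 1.49×10^8 = 4.62 W/(m²·K).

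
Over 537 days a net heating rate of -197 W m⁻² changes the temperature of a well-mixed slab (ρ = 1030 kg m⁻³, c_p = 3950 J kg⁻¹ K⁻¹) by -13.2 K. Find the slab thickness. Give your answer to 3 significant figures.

170 m

Heat input Q = F Δt = -197 × 4.64×10^7 s = -9.14×10^9 J/m².
Required areal heat capacity C = Q / ΔT = 6.92×10^8 J/(m²·K).
Depth D = C / (ρ c_p) = 6.92×10^8 / (1030 × 3950) = 170 m.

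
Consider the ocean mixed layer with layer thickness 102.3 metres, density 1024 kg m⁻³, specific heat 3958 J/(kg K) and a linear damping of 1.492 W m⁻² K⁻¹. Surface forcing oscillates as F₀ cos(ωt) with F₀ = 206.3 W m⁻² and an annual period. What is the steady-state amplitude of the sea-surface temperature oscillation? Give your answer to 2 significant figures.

Areal heat capacity C = ρ c_p D = 1024 × 3958 × 102.3 = 4.15×10^8 J/(m²·K).
Angular frequency ω = 2π / T = 2π / 3.15×10^7 s = 1.99×10^-7 s⁻¹.
√((Cω)² + λ²) = √((82.6)² + 1.492²) = 82.6 W/(m²·K).
Amplitude A = F₀ / √((Cω)²+λ²) = 206.3 / 82.6 = 2.50 K.

2.5 K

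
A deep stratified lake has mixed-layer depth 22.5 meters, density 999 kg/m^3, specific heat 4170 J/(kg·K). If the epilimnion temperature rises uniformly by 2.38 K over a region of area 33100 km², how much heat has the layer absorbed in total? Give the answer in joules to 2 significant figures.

7.4×10^18 J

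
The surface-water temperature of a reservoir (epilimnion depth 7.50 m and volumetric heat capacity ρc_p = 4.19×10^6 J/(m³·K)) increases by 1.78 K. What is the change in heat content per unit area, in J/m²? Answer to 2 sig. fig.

5.6×10^7

Areal heat capacity C = ρc_p × D = 4.19×10^6 × 7.50 = 3.14×10^7 J/(m²·K).
ΔQ = C ΔT = 3.14×10^7 × 1.78 = 5.59×10^7 J/m².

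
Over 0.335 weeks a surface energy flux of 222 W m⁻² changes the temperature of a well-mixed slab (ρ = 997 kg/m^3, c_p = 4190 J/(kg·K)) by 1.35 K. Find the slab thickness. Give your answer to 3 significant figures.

7.98 m

Heat input Q = F Δt = 222 × 2.03×10^5 s = 4.50×10^7 J/m².
Required areal heat capacity C = Q / ΔT = 3.33×10^7 J/(m²·K).
Depth D = C / (ρ c_p) = 3.33×10^7 / (997 × 4190) = 7.98 m.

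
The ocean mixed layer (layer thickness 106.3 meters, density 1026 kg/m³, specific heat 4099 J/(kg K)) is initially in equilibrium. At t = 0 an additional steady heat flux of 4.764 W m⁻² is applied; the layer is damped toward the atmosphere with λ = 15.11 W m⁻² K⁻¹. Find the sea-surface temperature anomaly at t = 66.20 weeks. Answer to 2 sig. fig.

0.23 K

Areal heat capacity C = ρ c_p D = 1026 × 4099 × 106.3 = 4.47×10^8 J/(m²·K).
τ = C / λ = 4.47×10^8 / 15.11 = 2.96×10^7 s.
Equilibrium anomaly ΔT_eq = F / λ = 4.764 / 15.11 = 0.315 K.
t = 66.20 weeks = 4.00×10^7 s, so t/τ = 1.35.
ΔT(t) = ΔT_eq (1 − e^(−t/τ)) = 0.315 × (1 − e^−1.35) = 0.234 K.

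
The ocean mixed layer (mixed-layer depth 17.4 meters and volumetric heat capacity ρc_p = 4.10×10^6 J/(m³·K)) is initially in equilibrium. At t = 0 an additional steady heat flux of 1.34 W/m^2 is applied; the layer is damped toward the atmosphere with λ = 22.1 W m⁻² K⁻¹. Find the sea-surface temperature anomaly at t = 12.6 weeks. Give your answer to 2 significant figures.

Areal heat capacity C = ρc_p × D = 4.10×10^6 × 17.4 = 7.13×10^7 J/(m^2 K).
τ = C / λ = 7.13×10^7 / 22.1 = 3.23×10^6 s.
Equilibrium anomaly ΔT_eq = F / λ = 1.34 / 22.1 = 0.0606 K.
t = 12.6 weeks = 7.62×10^6 s, so t/τ = 2.36.
ΔT(t) = ΔT_eq (1 − e^(−t/τ)) = 0.0606 × (1 − e^−2.36) = 0.0549 K.

0.055 K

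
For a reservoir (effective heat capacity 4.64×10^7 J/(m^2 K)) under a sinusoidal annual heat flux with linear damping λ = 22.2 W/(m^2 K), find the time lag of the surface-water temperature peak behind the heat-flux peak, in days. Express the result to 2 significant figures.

23 days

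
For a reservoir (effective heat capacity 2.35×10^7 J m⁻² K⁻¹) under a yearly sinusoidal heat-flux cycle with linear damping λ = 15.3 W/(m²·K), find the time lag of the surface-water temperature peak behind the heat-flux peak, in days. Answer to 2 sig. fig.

17 days

Areal heat capacity C = 2.35×10^7 J m⁻² K⁻¹ (given).
ω = 2π / 3.15×10^7 s = 1.99×10^-7 s⁻¹.
Phase lag φ = arctan(Cω/λ) = arctan(4.68/15.3) = 0.297 rad.
Time lag = φ / ω = 0.297 / 1.99×10^-7 = 1.49×10^6 s = 17.3 days.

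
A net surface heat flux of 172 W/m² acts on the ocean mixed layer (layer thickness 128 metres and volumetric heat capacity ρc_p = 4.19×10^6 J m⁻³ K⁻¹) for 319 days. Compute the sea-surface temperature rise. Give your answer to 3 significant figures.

Areal heat capacity C = ρc_p × D = 4.19×10^6 × 128 = 5.36×10^8 J/(m²·K).
Net heat input Q = F Δt = 172 × (319 days × 86400 s/day) = 4.74×10^9 J/m².
ΔT = Q / C = 4.74×10^9 / 5.36×10^8 = 8.84 K.

8.84 K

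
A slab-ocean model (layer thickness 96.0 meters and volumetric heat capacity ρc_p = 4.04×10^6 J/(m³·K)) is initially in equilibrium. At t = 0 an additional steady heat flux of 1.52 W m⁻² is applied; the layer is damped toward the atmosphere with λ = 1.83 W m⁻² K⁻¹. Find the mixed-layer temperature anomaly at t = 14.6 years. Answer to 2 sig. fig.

Areal heat capacity C = ρc_p × D = 4.04×10^6 × 96.0 = 3.88×10^8 J m⁻² K⁻¹.
τ = C / λ = 3.88×10^8 / 1.83 = 2.12×10^8 s.
Equilibrium anomaly ΔT_eq = F / λ = 1.52 / 1.83 = 0.831 K.
t = 14.6 years = 4.61×10^8 s, so t/τ = 2.17.
ΔT(t) = ΔT_eq (1 − e^(−t/τ)) = 0.831 × (1 − e^−2.17) = 0.736 K.

0.74 K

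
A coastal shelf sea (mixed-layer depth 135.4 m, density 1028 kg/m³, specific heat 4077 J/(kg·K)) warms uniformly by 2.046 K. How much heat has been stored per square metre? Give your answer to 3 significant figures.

Areal heat capacity C = ρ c_p D = 1028 × 4077 × 135.4 = 5.67×10^8 J/(m^2 K).
ΔQ = C ΔT = 5.67×10^8 × 2.046 = 1.16×10^9 J/m².

1.16×10^9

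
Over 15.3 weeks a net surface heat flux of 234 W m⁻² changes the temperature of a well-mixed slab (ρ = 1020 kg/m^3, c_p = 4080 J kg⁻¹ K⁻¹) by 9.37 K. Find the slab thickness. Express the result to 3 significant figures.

Heat input Q = F Δt = 234 × 9.25×10^6 s = 2.17×10^9 J/m².
Required areal heat capacity C = Q / ΔT = 2.31×10^8 J/(m²·K).
Depth D = C / (ρ c_p) = 2.31×10^8 / (1020 × 4080) = 55.5 m.

55.5 m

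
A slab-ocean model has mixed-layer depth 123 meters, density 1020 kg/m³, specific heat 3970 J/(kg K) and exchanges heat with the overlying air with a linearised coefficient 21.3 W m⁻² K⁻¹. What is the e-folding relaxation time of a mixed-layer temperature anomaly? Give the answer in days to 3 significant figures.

271 days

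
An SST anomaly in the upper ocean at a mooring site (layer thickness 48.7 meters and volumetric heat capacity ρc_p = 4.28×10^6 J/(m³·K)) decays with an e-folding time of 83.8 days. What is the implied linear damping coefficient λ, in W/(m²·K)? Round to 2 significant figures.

29

Areal heat capacity C = ρc_p × D = 4.28×10^6 × 48.7 = 2.08×10^8 J/(m²·K).
τ = 83.8 days = 7.24×10^6 s.
λ = C / τ = 2.08×10^8 / 7.24×10^6 = 28.8 W/(m²·K).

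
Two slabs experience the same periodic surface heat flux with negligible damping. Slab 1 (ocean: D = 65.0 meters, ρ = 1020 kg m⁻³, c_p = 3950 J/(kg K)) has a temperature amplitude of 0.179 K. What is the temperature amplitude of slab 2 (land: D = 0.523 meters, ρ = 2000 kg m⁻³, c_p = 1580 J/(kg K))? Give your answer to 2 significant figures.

28 K

C_ocean = 2.62×10^8 J/(m²·K); C_land = 1.65×10^6 J/(m²·K).
A ∝ 1/C ⇒ A_land = A_ocean × C_ocean/C_land = 0.179 × 158 = 28.4 K.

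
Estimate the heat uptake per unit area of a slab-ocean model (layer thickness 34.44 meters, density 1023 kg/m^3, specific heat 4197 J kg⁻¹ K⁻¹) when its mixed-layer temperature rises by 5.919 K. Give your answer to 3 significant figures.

8.75×10^8

Areal heat capacity C = ρ c_p D = 1023 × 4197 × 34.44 = 1.48×10^8 J m⁻² K⁻¹.
ΔQ = C ΔT = 1.48×10^8 × 5.919 = 8.75×10^8 J/m².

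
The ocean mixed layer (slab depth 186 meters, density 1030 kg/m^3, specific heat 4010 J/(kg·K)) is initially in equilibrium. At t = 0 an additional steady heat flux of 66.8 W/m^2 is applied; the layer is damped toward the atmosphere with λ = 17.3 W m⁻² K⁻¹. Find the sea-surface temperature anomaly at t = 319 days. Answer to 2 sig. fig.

1.8 K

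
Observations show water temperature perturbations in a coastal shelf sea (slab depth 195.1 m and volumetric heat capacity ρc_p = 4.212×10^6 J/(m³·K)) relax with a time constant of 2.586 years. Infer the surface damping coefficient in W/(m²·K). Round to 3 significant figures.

10.1

Areal heat capacity C = ρc_p × D = 4.212×10^6 × 195.1 = 8.22×10^8 J m⁻² K⁻¹.
τ = 2.586 years = 8.16×10^7 s.
λ = C / τ = 8.22×10^8 / 8.16×10^7 = 10.1 W/(m²·K).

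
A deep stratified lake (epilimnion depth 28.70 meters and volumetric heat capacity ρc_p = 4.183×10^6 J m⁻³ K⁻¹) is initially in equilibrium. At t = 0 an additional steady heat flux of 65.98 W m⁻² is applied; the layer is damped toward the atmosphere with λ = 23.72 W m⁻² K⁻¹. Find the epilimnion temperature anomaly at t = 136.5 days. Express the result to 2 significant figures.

2.5 K

Areal heat capacity C = ρc_p × D = 4.183×10^6 × 28.70 = 1.20×10^8 J/(m²·K).
τ = C / λ = 1.20×10^8 / 23.72 = 5.06×10^6 s.
Equilibrium anomaly ΔT_eq = F / λ = 65.98 / 23.72 = 2.78 K.
t = 136.5 days = 1.18×10^7 s, so t/τ = 2.33.
ΔT(t) = ΔT_eq (1 − e^(−t/τ)) = 2.78 × (1 − e^−2.33) = 2.51 K.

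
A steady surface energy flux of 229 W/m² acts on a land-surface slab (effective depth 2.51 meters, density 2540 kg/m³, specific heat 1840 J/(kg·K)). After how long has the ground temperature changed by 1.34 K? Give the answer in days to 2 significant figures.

0.79 days

Areal heat capacity C = ρ c_p D = 2540 × 1840 × 2.51 = 1.17×10^7 J m⁻² K⁻¹.
Time required: Δt = C ΔT / F = 1.17×10^7 × 1.34 / 229 = 68600 s.
In days: 68600 s / (86400 s/day) = 0.794 days.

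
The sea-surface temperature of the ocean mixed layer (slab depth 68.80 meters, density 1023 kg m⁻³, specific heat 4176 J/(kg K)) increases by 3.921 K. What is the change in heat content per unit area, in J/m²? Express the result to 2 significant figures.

1.2×10^9

Areal heat capacity C = ρ c_p D = 1023 × 4176 × 68.80 = 2.94×10^8 J/(m^2 K).
ΔQ = C ΔT = 2.94×10^8 × 3.921 = 1.15×10^9 J/m².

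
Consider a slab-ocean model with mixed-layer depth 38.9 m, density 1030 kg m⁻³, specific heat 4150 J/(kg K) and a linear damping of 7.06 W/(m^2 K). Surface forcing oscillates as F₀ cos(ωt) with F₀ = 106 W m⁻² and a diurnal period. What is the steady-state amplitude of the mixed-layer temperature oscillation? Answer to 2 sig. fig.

Areal heat capacity C = ρ c_p D = 1030 × 4150 × 38.9 = 1.66×10^8 J/(m^2 K).
Angular frequency ω = 2π / T = 2π / 86400 s = 7.27×10^-5 s⁻¹.
√((Cω)² + λ²) = √((12100)² + 7.06²) = 12100 W/(m²·K).
Amplitude A = F₀ / √((Cω)²+λ²) = 106 / 12100 = 0.00877 K.

0.0088 K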